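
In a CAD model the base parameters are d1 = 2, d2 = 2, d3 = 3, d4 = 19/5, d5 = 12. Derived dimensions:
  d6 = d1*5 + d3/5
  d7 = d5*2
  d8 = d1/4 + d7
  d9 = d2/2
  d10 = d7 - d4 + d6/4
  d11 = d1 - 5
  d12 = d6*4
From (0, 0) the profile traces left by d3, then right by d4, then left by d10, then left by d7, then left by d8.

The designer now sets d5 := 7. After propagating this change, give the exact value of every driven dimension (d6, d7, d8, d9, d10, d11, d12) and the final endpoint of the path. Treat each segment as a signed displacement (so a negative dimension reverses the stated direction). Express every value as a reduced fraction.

d6 = 53/5
d7 = 14
d8 = 29/2
d9 = 1
d10 = 257/20
d11 = -3
d12 = 212/5
endpoint = (-811/20, 0)

Apply edit: d5 := 7
  d6 = d1*5 + d3/5 = 53/5
  d7 = d5*2 = 14
  d8 = d1/4 + d7 = 29/2
  d9 = d2/2 = 1
  d10 = d7 - d4 + d6/4 = 257/20
  d11 = d1 - 5 = -3
  d12 = d6*4 = 212/5
Walk from origin (0, 0):
  seg 1: left by d3 = 3 → (-3, 0)
  seg 2: right by d4 = 19/5 → (4/5, 0)
  seg 3: left by d10 = 257/20 → (-241/20, 0)
  seg 4: left by d7 = 14 → (-521/20, 0)
  seg 5: left by d8 = 29/2 → (-811/20, 0)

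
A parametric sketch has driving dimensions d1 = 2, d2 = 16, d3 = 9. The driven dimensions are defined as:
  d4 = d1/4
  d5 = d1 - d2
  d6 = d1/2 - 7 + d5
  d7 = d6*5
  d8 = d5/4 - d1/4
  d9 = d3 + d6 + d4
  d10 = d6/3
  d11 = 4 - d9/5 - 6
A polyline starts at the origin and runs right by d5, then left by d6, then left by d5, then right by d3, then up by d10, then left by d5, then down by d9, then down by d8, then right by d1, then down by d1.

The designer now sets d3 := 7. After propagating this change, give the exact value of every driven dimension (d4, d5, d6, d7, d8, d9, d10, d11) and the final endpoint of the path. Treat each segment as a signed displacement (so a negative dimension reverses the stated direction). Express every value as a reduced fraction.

Apply edit: d3 := 7
  d4 = d1/4 = 1/2
  d5 = d1 - d2 = -14
  d6 = d1/2 - 7 + d5 = -20
  d7 = d6*5 = -100
  d8 = d5/4 - d1/4 = -4
  d9 = d3 + d6 + d4 = -25/2
  d10 = d6/3 = -20/3
  d11 = 4 - d9/5 - 6 = 1/2
Walk from origin (0, 0):
  seg 1: right by d5 = -14 → (-14, 0)
  seg 2: left by d6 = -20 → (6, 0)
  seg 3: left by d5 = -14 → (20, 0)
  seg 4: right by d3 = 7 → (27, 0)
  seg 5: up by d10 = -20/3 → (27, -20/3)
  seg 6: left by d5 = -14 → (41, -20/3)
  seg 7: down by d9 = -25/2 → (41, 35/6)
  seg 8: down by d8 = -4 → (41, 59/6)
  seg 9: right by d1 = 2 → (43, 59/6)
  seg 10: down by d1 = 2 → (43, 47/6)

d4 = 1/2
d5 = -14
d6 = -20
d7 = -100
d8 = -4
d9 = -25/2
d10 = -20/3
d11 = 1/2
endpoint = (43, 47/6)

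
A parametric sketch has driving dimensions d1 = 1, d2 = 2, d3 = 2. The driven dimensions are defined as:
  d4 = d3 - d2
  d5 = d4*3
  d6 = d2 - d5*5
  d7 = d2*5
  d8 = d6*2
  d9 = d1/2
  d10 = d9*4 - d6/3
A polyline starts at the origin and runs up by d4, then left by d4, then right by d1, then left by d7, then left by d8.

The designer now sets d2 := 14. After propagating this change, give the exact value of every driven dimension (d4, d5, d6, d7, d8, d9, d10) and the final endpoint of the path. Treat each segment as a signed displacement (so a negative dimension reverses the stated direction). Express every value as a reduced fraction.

d4 = -12
d5 = -36
d6 = 194
d7 = 70
d8 = 388
d9 = 1/2
d10 = -188/3
endpoint = (-445, -12)

Apply edit: d2 := 14
  d4 = d3 - d2 = -12
  d5 = d4*3 = -36
  d6 = d2 - d5*5 = 194
  d7 = d2*5 = 70
  d8 = d6*2 = 388
  d9 = d1/2 = 1/2
  d10 = d9*4 - d6/3 = -188/3
Walk from origin (0, 0):
  seg 1: up by d4 = -12 → (0, -12)
  seg 2: left by d4 = -12 → (12, -12)
  seg 3: right by d1 = 1 → (13, -12)
  seg 4: left by d7 = 70 → (-57, -12)
  seg 5: left by d8 = 388 → (-445, -12)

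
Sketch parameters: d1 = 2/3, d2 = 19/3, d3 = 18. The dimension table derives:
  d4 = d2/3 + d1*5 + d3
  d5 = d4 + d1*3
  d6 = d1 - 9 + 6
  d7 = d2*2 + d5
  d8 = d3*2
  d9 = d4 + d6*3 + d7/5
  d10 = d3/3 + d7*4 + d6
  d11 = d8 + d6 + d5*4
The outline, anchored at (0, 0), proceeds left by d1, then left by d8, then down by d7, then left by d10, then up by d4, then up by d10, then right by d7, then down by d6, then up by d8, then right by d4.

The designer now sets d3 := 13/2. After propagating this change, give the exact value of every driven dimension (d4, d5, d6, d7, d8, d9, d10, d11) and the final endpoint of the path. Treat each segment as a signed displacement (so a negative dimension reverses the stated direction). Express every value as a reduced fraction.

d4 = 215/18
d5 = 251/18
d6 = -7/3
d7 = 479/18
d8 = 13
d9 = 154/15
d10 = 1913/18
d11 = 598/9
endpoint = (-1465/18, 1925/18)

Apply edit: d3 := 13/2
  d4 = d2/3 + d1*5 + d3 = 215/18
  d5 = d4 + d1*3 = 251/18
  d6 = d1 - 9 + 6 = -7/3
  d7 = d2*2 + d5 = 479/18
  d8 = d3*2 = 13
  d9 = d4 + d6*3 + d7/5 = 154/15
  d10 = d3/3 + d7*4 + d6 = 1913/18
  d11 = d8 + d6 + d5*4 = 598/9
Walk from origin (0, 0):
  seg 1: left by d1 = 2/3 → (-2/3, 0)
  seg 2: left by d8 = 13 → (-41/3, 0)
  seg 3: down by d7 = 479/18 → (-41/3, -479/18)
  seg 4: left by d10 = 1913/18 → (-2159/18, -479/18)
  seg 5: up by d4 = 215/18 → (-2159/18, -44/3)
  seg 6: up by d10 = 1913/18 → (-2159/18, 1649/18)
  seg 7: right by d7 = 479/18 → (-280/3, 1649/18)
  seg 8: down by d6 = -7/3 → (-280/3, 1691/18)
  seg 9: up by d8 = 13 → (-280/3, 1925/18)
  seg 10: right by d4 = 215/18 → (-1465/18, 1925/18)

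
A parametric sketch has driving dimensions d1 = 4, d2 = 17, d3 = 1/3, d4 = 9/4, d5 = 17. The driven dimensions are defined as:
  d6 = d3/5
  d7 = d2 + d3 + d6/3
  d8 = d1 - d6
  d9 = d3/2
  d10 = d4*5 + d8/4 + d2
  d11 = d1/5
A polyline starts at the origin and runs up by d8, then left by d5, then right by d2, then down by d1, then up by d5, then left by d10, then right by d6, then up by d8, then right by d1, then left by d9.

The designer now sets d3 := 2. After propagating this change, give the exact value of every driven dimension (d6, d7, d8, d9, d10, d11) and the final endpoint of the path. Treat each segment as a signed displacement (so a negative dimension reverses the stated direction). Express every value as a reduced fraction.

d6 = 2/5
d7 = 287/15
d8 = 18/5
d9 = 1
d10 = 583/20
d11 = 4/5
endpoint = (-103/4, 101/5)

Apply edit: d3 := 2
  d6 = d3/5 = 2/5
  d7 = d2 + d3 + d6/3 = 287/15
  d8 = d1 - d6 = 18/5
  d9 = d3/2 = 1
  d10 = d4*5 + d8/4 + d2 = 583/20
  d11 = d1/5 = 4/5
Walk from origin (0, 0):
  seg 1: up by d8 = 18/5 → (0, 18/5)
  seg 2: left by d5 = 17 → (-17, 18/5)
  seg 3: right by d2 = 17 → (0, 18/5)
  seg 4: down by d1 = 4 → (0, -2/5)
  seg 5: up by d5 = 17 → (0, 83/5)
  seg 6: left by d10 = 583/20 → (-583/20, 83/5)
  seg 7: right by d6 = 2/5 → (-115/4, 83/5)
  seg 8: up by d8 = 18/5 → (-115/4, 101/5)
  seg 9: right by d1 = 4 → (-99/4, 101/5)
  seg 10: left by d9 = 1 → (-103/4, 101/5)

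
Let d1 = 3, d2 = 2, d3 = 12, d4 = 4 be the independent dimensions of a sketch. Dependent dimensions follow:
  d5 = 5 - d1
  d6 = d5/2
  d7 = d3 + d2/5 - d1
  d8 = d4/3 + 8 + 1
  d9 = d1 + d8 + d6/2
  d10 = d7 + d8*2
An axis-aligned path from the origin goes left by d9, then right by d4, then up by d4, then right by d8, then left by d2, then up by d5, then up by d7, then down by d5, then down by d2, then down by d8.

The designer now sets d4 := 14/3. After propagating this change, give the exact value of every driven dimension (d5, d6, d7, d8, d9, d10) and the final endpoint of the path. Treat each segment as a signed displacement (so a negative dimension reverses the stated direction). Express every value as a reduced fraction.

d5 = 2
d6 = 1
d7 = 47/5
d8 = 95/9
d9 = 253/18
d10 = 1373/45
endpoint = (-5/6, 68/45)

Apply edit: d4 := 14/3
  d5 = 5 - d1 = 2
  d6 = d5/2 = 1
  d7 = d3 + d2/5 - d1 = 47/5
  d8 = d4/3 + 8 + 1 = 95/9
  d9 = d1 + d8 + d6/2 = 253/18
  d10 = d7 + d8*2 = 1373/45
Walk from origin (0, 0):
  seg 1: left by d9 = 253/18 → (-253/18, 0)
  seg 2: right by d4 = 14/3 → (-169/18, 0)
  seg 3: up by d4 = 14/3 → (-169/18, 14/3)
  seg 4: right by d8 = 95/9 → (7/6, 14/3)
  seg 5: left by d2 = 2 → (-5/6, 14/3)
  seg 6: up by d5 = 2 → (-5/6, 20/3)
  seg 7: up by d7 = 47/5 → (-5/6, 241/15)
  seg 8: down by d5 = 2 → (-5/6, 211/15)
  seg 9: down by d2 = 2 → (-5/6, 181/15)
  seg 10: down by d8 = 95/9 → (-5/6, 68/45)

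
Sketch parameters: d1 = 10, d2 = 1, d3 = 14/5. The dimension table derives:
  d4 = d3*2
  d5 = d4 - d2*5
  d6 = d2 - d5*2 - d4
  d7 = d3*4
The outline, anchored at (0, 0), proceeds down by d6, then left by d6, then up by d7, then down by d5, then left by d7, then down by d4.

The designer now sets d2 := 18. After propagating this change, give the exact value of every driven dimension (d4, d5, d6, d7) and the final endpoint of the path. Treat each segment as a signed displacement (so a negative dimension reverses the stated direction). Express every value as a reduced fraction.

Apply edit: d2 := 18
  d4 = d3*2 = 28/5
  d5 = d4 - d2*5 = -422/5
  d6 = d2 - d5*2 - d4 = 906/5
  d7 = d3*4 = 56/5
Walk from origin (0, 0):
  seg 1: down by d6 = 906/5 → (0, -906/5)
  seg 2: left by d6 = 906/5 → (-906/5, -906/5)
  seg 3: up by d7 = 56/5 → (-906/5, -170)
  seg 4: down by d5 = -422/5 → (-906/5, -428/5)
  seg 5: left by d7 = 56/5 → (-962/5, -428/5)
  seg 6: down by d4 = 28/5 → (-962/5, -456/5)

d4 = 28/5
d5 = -422/5
d6 = 906/5
d7 = 56/5
endpoint = (-962/5, -456/5)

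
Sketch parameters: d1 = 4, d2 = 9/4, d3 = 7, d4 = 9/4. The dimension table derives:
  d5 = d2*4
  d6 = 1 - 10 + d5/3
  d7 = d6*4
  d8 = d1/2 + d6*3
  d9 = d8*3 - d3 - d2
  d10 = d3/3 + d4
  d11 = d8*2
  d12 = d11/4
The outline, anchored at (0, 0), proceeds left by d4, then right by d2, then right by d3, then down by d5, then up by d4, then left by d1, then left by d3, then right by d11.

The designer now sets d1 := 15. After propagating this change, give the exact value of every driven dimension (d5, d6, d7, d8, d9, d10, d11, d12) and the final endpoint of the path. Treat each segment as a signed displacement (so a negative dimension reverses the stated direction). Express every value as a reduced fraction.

Apply edit: d1 := 15
  d5 = d2*4 = 9
  d6 = 1 - 10 + d5/3 = -6
  d7 = d6*4 = -24
  d8 = d1/2 + d6*3 = -21/2
  d9 = d8*3 - d3 - d2 = -163/4
  d10 = d3/3 + d4 = 55/12
  d11 = d8*2 = -21
  d12 = d11/4 = -21/4
Walk from origin (0, 0):
  seg 1: left by d4 = 9/4 → (-9/4, 0)
  seg 2: right by d2 = 9/4 → (0, 0)
  seg 3: right by d3 = 7 → (7, 0)
  seg 4: down by d5 = 9 → (7, -9)
  seg 5: up by d4 = 9/4 → (7, -27/4)
  seg 6: left by d1 = 15 → (-8, -27/4)
  seg 7: left by d3 = 7 → (-15, -27/4)
  seg 8: right by d11 = -21 → (-36, -27/4)

d5 = 9
d6 = -6
d7 = -24
d8 = -21/2
d9 = -163/4
d10 = 55/12
d11 = -21
d12 = -21/4
endpoint = (-36, -27/4)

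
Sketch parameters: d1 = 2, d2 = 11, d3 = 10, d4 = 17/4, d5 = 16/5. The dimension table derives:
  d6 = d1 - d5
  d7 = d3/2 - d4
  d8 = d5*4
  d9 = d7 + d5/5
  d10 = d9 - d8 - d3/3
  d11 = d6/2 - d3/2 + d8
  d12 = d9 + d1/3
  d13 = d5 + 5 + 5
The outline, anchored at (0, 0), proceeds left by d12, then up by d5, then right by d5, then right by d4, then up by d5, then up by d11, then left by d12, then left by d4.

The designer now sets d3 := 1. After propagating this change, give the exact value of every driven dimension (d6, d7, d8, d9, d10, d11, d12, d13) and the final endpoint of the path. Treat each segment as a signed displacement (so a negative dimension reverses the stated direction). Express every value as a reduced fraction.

d6 = -6/5
d7 = -15/4
d8 = 64/5
d9 = -311/100
d10 = -4873/300
d11 = 117/10
d12 = -733/300
d13 = 66/5
endpoint = (1213/150, 181/10)

Apply edit: d3 := 1
  d6 = d1 - d5 = -6/5
  d7 = d3/2 - d4 = -15/4
  d8 = d5*4 = 64/5
  d9 = d7 + d5/5 = -311/100
  d10 = d9 - d8 - d3/3 = -4873/300
  d11 = d6/2 - d3/2 + d8 = 117/10
  d12 = d9 + d1/3 = -733/300
  d13 = d5 + 5 + 5 = 66/5
Walk from origin (0, 0):
  seg 1: left by d12 = -733/300 → (733/300, 0)
  seg 2: up by d5 = 16/5 → (733/300, 16/5)
  seg 3: right by d5 = 16/5 → (1693/300, 16/5)
  seg 4: right by d4 = 17/4 → (742/75, 16/5)
  seg 5: up by d5 = 16/5 → (742/75, 32/5)
  seg 6: up by d11 = 117/10 → (742/75, 181/10)
  seg 7: left by d12 = -733/300 → (3701/300, 181/10)
  seg 8: left by d4 = 17/4 → (1213/150, 181/10)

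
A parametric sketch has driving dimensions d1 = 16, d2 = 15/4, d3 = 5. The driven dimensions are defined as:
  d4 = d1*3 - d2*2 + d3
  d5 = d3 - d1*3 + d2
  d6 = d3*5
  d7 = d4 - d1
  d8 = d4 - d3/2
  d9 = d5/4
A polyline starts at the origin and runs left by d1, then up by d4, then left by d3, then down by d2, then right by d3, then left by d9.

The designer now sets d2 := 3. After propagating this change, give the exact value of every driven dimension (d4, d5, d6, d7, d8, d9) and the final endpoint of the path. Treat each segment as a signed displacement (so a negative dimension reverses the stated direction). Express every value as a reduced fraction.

Apply edit: d2 := 3
  d4 = d1*3 - d2*2 + d3 = 47
  d5 = d3 - d1*3 + d2 = -40
  d6 = d3*5 = 25
  d7 = d4 - d1 = 31
  d8 = d4 - d3/2 = 89/2
  d9 = d5/4 = -10
Walk from origin (0, 0):
  seg 1: left by d1 = 16 → (-16, 0)
  seg 2: up by d4 = 47 → (-16, 47)
  seg 3: left by d3 = 5 → (-21, 47)
  seg 4: down by d2 = 3 → (-21, 44)
  seg 5: right by d3 = 5 → (-16, 44)
  seg 6: left by d9 = -10 → (-6, 44)

d4 = 47
d5 = -40
d6 = 25
d7 = 31
d8 = 89/2
d9 = -10
endpoint = (-6, 44)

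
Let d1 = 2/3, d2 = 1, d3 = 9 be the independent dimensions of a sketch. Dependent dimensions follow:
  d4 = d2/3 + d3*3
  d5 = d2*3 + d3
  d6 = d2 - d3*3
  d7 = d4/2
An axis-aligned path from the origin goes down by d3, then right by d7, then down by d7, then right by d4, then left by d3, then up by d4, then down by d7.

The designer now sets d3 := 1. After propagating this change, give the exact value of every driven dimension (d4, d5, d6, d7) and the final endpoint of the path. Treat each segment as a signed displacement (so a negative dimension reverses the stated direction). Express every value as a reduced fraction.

d4 = 10/3
d5 = 4
d6 = -2
d7 = 5/3
endpoint = (4, -1)

Apply edit: d3 := 1
  d4 = d2/3 + d3*3 = 10/3
  d5 = d2*3 + d3 = 4
  d6 = d2 - d3*3 = -2
  d7 = d4/2 = 5/3
Walk from origin (0, 0):
  seg 1: down by d3 = 1 → (0, -1)
  seg 2: right by d7 = 5/3 → (5/3, -1)
  seg 3: down by d7 = 5/3 → (5/3, -8/3)
  seg 4: right by d4 = 10/3 → (5, -8/3)
  seg 5: left by d3 = 1 → (4, -8/3)
  seg 6: up by d4 = 10/3 → (4, 2/3)
  seg 7: down by d7 = 5/3 → (4, -1)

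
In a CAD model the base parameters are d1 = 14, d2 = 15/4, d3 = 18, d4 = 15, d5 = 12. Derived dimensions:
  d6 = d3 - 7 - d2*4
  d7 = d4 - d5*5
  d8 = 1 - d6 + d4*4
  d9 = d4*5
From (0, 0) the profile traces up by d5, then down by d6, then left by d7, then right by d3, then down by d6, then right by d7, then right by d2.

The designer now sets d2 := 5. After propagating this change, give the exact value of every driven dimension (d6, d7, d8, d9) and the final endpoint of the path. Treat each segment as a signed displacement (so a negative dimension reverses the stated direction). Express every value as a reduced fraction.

d6 = -9
d7 = -45
d8 = 70
d9 = 75
endpoint = (23, 30)

Apply edit: d2 := 5
  d6 = d3 - 7 - d2*4 = -9
  d7 = d4 - d5*5 = -45
  d8 = 1 - d6 + d4*4 = 70
  d9 = d4*5 = 75
Walk from origin (0, 0):
  seg 1: up by d5 = 12 → (0, 12)
  seg 2: down by d6 = -9 → (0, 21)
  seg 3: left by d7 = -45 → (45, 21)
  seg 4: right by d3 = 18 → (63, 21)
  seg 5: down by d6 = -9 → (63, 30)
  seg 6: right by d7 = -45 → (18, 30)
  seg 7: right by d2 = 5 → (23, 30)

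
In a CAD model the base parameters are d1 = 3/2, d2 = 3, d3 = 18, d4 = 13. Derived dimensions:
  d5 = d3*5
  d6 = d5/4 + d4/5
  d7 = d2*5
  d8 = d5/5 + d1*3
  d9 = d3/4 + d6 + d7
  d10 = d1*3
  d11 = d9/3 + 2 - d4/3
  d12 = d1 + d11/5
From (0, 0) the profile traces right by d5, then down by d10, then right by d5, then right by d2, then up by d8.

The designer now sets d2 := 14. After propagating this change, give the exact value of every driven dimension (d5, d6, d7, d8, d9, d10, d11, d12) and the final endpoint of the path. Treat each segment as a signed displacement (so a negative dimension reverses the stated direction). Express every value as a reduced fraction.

Apply edit: d2 := 14
  d5 = d3*5 = 90
  d6 = d5/4 + d4/5 = 251/10
  d7 = d2*5 = 70
  d8 = d5/5 + d1*3 = 45/2
  d9 = d3/4 + d6 + d7 = 498/5
  d10 = d1*3 = 9/2
  d11 = d9/3 + 2 - d4/3 = 463/15
  d12 = d1 + d11/5 = 1151/150
Walk from origin (0, 0):
  seg 1: right by d5 = 90 → (90, 0)
  seg 2: down by d10 = 9/2 → (90, -9/2)
  seg 3: right by d5 = 90 → (180, -9/2)
  seg 4: right by d2 = 14 → (194, -9/2)
  seg 5: up by d8 = 45/2 → (194, 18)

d5 = 90
d6 = 251/10
d7 = 70
d8 = 45/2
d9 = 498/5
d10 = 9/2
d11 = 463/15
d12 = 1151/150
endpoint = (194, 18)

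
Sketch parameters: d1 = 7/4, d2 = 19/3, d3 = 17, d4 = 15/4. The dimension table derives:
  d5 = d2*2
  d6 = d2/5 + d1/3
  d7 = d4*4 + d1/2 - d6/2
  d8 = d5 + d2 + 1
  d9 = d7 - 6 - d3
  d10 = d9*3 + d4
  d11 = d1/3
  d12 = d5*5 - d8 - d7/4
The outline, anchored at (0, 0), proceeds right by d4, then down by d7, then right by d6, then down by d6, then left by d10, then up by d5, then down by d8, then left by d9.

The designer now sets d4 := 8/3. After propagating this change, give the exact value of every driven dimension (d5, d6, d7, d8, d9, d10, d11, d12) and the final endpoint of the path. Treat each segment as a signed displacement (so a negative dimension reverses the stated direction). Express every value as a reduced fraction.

d5 = 38/3
d6 = 37/20
d7 = 637/60
d8 = 20
d9 = -743/60
d10 = -2069/60
d11 = 7/12
d12 = 9763/240
endpoint = (3083/60, -99/5)

Apply edit: d4 := 8/3
  d5 = d2*2 = 38/3
  d6 = d2/5 + d1/3 = 37/20
  d7 = d4*4 + d1/2 - d6/2 = 637/60
  d8 = d5 + d2 + 1 = 20
  d9 = d7 - 6 - d3 = -743/60
  d10 = d9*3 + d4 = -2069/60
  d11 = d1/3 = 7/12
  d12 = d5*5 - d8 - d7/4 = 9763/240
Walk from origin (0, 0):
  seg 1: right by d4 = 8/3 → (8/3, 0)
  seg 2: down by d7 = 637/60 → (8/3, -637/60)
  seg 3: right by d6 = 37/20 → (271/60, -637/60)
  seg 4: down by d6 = 37/20 → (271/60, -187/15)
  seg 5: left by d10 = -2069/60 → (39, -187/15)
  seg 6: up by d5 = 38/3 → (39, 1/5)
  seg 7: down by d8 = 20 → (39, -99/5)
  seg 8: left by d9 = -743/60 → (3083/60, -99/5)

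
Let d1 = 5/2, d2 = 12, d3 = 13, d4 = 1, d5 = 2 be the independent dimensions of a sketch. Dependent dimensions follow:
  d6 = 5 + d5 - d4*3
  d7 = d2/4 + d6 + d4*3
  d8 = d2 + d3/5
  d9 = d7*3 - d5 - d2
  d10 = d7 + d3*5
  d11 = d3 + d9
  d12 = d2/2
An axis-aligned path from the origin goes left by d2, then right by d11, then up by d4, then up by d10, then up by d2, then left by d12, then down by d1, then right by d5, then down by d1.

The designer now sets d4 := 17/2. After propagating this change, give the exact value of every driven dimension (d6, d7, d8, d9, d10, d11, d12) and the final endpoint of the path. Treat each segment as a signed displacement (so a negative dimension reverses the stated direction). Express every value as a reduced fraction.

Apply edit: d4 := 17/2
  d6 = 5 + d5 - d4*3 = -37/2
  d7 = d2/4 + d6 + d4*3 = 10
  d8 = d2 + d3/5 = 73/5
  d9 = d7*3 - d5 - d2 = 16
  d10 = d7 + d3*5 = 75
  d11 = d3 + d9 = 29
  d12 = d2/2 = 6
Walk from origin (0, 0):
  seg 1: left by d2 = 12 → (-12, 0)
  seg 2: right by d11 = 29 → (17, 0)
  seg 3: up by d4 = 17/2 → (17, 17/2)
  seg 4: up by d10 = 75 → (17, 167/2)
  seg 5: up by d2 = 12 → (17, 191/2)
  seg 6: left by d12 = 6 → (11, 191/2)
  seg 7: down by d1 = 5/2 → (11, 93)
  seg 8: right by d5 = 2 → (13, 93)
  seg 9: down by d1 = 5/2 → (13, 181/2)

d6 = -37/2
d7 = 10
d8 = 73/5
d9 = 16
d10 = 75
d11 = 29
d12 = 6
endpoint = (13, 181/2)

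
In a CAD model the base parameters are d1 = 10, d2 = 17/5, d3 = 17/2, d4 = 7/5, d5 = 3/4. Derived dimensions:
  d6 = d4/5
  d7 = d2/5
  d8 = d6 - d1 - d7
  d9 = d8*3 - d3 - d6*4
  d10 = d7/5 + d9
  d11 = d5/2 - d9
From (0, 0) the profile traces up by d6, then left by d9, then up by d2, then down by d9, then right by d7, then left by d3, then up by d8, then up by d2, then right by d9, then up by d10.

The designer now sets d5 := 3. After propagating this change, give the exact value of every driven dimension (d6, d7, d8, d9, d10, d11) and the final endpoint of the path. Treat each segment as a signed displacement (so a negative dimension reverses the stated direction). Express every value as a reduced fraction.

Apply edit: d5 := 3
  d6 = d4/5 = 7/25
  d7 = d2/5 = 17/25
  d8 = d6 - d1 - d7 = -52/5
  d9 = d8*3 - d3 - d6*4 = -2041/50
  d10 = d7/5 + d9 = -10171/250
  d11 = d5/2 - d9 = 1058/25
Walk from origin (0, 0):
  seg 1: up by d6 = 7/25 → (0, 7/25)
  seg 2: left by d9 = -2041/50 → (2041/50, 7/25)
  seg 3: up by d2 = 17/5 → (2041/50, 92/25)
  seg 4: down by d9 = -2041/50 → (2041/50, 89/2)
  seg 5: right by d7 = 17/25 → (83/2, 89/2)
  seg 6: left by d3 = 17/2 → (33, 89/2)
  seg 7: up by d8 = -52/5 → (33, 341/10)
  seg 8: up by d2 = 17/5 → (33, 75/2)
  seg 9: right by d9 = -2041/50 → (-391/50, 75/2)
  seg 10: up by d10 = -10171/250 → (-391/50, -398/125)

d6 = 7/25
d7 = 17/25
d8 = -52/5
d9 = -2041/50
d10 = -10171/250
d11 = 1058/25
endpoint = (-391/50, -398/125)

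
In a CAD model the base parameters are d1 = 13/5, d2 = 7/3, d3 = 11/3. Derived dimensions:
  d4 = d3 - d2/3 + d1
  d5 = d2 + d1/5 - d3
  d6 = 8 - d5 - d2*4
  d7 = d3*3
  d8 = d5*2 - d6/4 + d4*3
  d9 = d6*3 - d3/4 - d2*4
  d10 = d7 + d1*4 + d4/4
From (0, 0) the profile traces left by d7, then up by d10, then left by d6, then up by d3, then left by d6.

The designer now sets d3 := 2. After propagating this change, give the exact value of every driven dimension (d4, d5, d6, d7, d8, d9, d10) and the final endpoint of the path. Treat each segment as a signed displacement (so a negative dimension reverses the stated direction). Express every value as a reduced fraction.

Apply edit: d3 := 2
  d4 = d3 - d2/3 + d1 = 172/45
  d5 = d2 + d1/5 - d3 = 64/75
  d6 = 8 - d5 - d2*4 = -164/75
  d7 = d3*3 = 6
  d8 = d5*2 - d6/4 + d4*3 = 343/25
  d9 = d6*3 - d3/4 - d2*4 = -2459/150
  d10 = d7 + d1*4 + d4/4 = 781/45
Walk from origin (0, 0):
  seg 1: left by d7 = 6 → (-6, 0)
  seg 2: up by d10 = 781/45 → (-6, 781/45)
  seg 3: left by d6 = -164/75 → (-286/75, 781/45)
  seg 4: up by d3 = 2 → (-286/75, 871/45)
  seg 5: left by d6 = -164/75 → (-122/75, 871/45)

d4 = 172/45
d5 = 64/75
d6 = -164/75
d7 = 6
d8 = 343/25
d9 = -2459/150
d10 = 781/45
endpoint = (-122/75, 871/45)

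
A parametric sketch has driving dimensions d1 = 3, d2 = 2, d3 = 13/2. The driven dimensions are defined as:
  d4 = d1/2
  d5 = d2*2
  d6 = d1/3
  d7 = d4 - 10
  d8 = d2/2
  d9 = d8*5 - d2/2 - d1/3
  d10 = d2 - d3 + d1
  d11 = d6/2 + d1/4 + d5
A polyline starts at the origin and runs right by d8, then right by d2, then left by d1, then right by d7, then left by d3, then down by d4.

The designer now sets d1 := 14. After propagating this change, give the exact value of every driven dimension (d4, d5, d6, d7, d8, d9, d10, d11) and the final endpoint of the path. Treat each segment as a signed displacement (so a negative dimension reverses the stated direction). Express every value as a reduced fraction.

d4 = 7
d5 = 4
d6 = 14/3
d7 = -3
d8 = 1
d9 = -2/3
d10 = 19/2
d11 = 59/6
endpoint = (-41/2, -7)

Apply edit: d1 := 14
  d4 = d1/2 = 7
  d5 = d2*2 = 4
  d6 = d1/3 = 14/3
  d7 = d4 - 10 = -3
  d8 = d2/2 = 1
  d9 = d8*5 - d2/2 - d1/3 = -2/3
  d10 = d2 - d3 + d1 = 19/2
  d11 = d6/2 + d1/4 + d5 = 59/6
Walk from origin (0, 0):
  seg 1: right by d8 = 1 → (1, 0)
  seg 2: right by d2 = 2 → (3, 0)
  seg 3: left by d1 = 14 → (-11, 0)
  seg 4: right by d7 = -3 → (-14, 0)
  seg 5: left by d3 = 13/2 → (-41/2, 0)
  seg 6: down by d4 = 7 → (-41/2, -7)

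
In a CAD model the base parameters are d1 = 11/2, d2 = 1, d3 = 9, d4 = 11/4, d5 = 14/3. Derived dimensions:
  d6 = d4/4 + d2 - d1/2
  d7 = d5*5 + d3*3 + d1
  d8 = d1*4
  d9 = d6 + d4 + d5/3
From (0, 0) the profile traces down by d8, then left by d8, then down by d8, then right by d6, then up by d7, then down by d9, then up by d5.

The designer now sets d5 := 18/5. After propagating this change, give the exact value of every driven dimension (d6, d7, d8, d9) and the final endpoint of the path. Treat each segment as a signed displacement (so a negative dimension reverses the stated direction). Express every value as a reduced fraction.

d6 = -17/16
d7 = 101/2
d8 = 22
d9 = 231/80
endpoint = (-369/16, 577/80)

Apply edit: d5 := 18/5
  d6 = d4/4 + d2 - d1/2 = -17/16
  d7 = d5*5 + d3*3 + d1 = 101/2
  d8 = d1*4 = 22
  d9 = d6 + d4 + d5/3 = 231/80
Walk from origin (0, 0):
  seg 1: down by d8 = 22 → (0, -22)
  seg 2: left by d8 = 22 → (-22, -22)
  seg 3: down by d8 = 22 → (-22, -44)
  seg 4: right by d6 = -17/16 → (-369/16, -44)
  seg 5: up by d7 = 101/2 → (-369/16, 13/2)
  seg 6: down by d9 = 231/80 → (-369/16, 289/80)
  seg 7: up by d5 = 18/5 → (-369/16, 577/80)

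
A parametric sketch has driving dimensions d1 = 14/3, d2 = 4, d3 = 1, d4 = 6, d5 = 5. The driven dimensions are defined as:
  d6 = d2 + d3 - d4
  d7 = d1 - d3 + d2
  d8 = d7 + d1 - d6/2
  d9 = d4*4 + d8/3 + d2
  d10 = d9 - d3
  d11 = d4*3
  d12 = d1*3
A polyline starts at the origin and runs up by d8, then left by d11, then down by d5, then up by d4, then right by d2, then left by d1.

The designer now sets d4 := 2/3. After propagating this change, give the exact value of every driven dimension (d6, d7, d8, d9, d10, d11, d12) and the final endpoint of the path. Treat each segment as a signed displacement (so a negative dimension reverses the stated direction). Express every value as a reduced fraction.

d6 = 13/3
d7 = 23/3
d8 = 61/6
d9 = 181/18
d10 = 163/18
d11 = 2
d12 = 14
endpoint = (-8/3, 35/6)

Apply edit: d4 := 2/3
  d6 = d2 + d3 - d4 = 13/3
  d7 = d1 - d3 + d2 = 23/3
  d8 = d7 + d1 - d6/2 = 61/6
  d9 = d4*4 + d8/3 + d2 = 181/18
  d10 = d9 - d3 = 163/18
  d11 = d4*3 = 2
  d12 = d1*3 = 14
Walk from origin (0, 0):
  seg 1: up by d8 = 61/6 → (0, 61/6)
  seg 2: left by d11 = 2 → (-2, 61/6)
  seg 3: down by d5 = 5 → (-2, 31/6)
  seg 4: up by d4 = 2/3 → (-2, 35/6)
  seg 5: right by d2 = 4 → (2, 35/6)
  seg 6: left by d1 = 14/3 → (-8/3, 35/6)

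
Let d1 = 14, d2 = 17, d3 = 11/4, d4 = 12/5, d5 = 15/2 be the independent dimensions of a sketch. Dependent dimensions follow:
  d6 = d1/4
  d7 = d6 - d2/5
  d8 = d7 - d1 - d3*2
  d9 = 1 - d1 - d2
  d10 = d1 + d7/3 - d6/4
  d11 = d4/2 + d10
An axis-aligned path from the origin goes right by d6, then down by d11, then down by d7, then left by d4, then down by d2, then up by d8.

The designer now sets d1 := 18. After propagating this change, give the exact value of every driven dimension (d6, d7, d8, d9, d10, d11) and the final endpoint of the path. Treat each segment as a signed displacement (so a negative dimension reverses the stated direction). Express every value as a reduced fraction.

d6 = 9/2
d7 = 11/10
d8 = -112/5
d9 = -34
d10 = 2069/120
d11 = 2213/120
endpoint = (21/10, -7073/120)

Apply edit: d1 := 18
  d6 = d1/4 = 9/2
  d7 = d6 - d2/5 = 11/10
  d8 = d7 - d1 - d3*2 = -112/5
  d9 = 1 - d1 - d2 = -34
  d10 = d1 + d7/3 - d6/4 = 2069/120
  d11 = d4/2 + d10 = 2213/120
Walk from origin (0, 0):
  seg 1: right by d6 = 9/2 → (9/2, 0)
  seg 2: down by d11 = 2213/120 → (9/2, -2213/120)
  seg 3: down by d7 = 11/10 → (9/2, -469/24)
  seg 4: left by d4 = 12/5 → (21/10, -469/24)
  seg 5: down by d2 = 17 → (21/10, -877/24)
  seg 6: up by d8 = -112/5 → (21/10, -7073/120)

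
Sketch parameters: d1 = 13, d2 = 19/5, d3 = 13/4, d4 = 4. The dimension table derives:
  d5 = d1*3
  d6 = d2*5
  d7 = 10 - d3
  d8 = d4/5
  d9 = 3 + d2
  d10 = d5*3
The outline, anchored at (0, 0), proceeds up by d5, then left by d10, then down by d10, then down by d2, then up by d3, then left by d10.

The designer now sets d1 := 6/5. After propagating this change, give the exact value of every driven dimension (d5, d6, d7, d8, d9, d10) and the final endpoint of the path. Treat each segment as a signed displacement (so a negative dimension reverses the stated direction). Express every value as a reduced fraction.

d5 = 18/5
d6 = 19
d7 = 27/4
d8 = 4/5
d9 = 34/5
d10 = 54/5
endpoint = (-108/5, -31/4)

Apply edit: d1 := 6/5
  d5 = d1*3 = 18/5
  d6 = d2*5 = 19
  d7 = 10 - d3 = 27/4
  d8 = d4/5 = 4/5
  d9 = 3 + d2 = 34/5
  d10 = d5*3 = 54/5
Walk from origin (0, 0):
  seg 1: up by d5 = 18/5 → (0, 18/5)
  seg 2: left by d10 = 54/5 → (-54/5, 18/5)
  seg 3: down by d10 = 54/5 → (-54/5, -36/5)
  seg 4: down by d2 = 19/5 → (-54/5, -11)
  seg 5: up by d3 = 13/4 → (-54/5, -31/4)
  seg 6: left by d10 = 54/5 → (-108/5, -31/4)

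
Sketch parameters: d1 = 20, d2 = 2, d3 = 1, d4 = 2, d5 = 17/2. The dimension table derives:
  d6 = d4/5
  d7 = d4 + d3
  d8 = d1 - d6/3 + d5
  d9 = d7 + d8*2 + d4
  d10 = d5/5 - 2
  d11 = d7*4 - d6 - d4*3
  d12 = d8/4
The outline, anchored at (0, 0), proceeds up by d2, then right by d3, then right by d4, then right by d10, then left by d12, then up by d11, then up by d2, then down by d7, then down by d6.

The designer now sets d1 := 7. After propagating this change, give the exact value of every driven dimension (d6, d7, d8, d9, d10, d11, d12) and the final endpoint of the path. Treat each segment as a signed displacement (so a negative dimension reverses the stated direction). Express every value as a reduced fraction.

d6 = 2/5
d7 = 3
d8 = 461/30
d9 = 536/15
d10 = -3/10
d11 = 28/5
d12 = 461/120
endpoint = (-137/120, 31/5)

Apply edit: d1 := 7
  d6 = d4/5 = 2/5
  d7 = d4 + d3 = 3
  d8 = d1 - d6/3 + d5 = 461/30
  d9 = d7 + d8*2 + d4 = 536/15
  d10 = d5/5 - 2 = -3/10
  d11 = d7*4 - d6 - d4*3 = 28/5
  d12 = d8/4 = 461/120
Walk from origin (0, 0):
  seg 1: up by d2 = 2 → (0, 2)
  seg 2: right by d3 = 1 → (1, 2)
  seg 3: right by d4 = 2 → (3, 2)
  seg 4: right by d10 = -3/10 → (27/10, 2)
  seg 5: left by d12 = 461/120 → (-137/120, 2)
  seg 6: up by d11 = 28/5 → (-137/120, 38/5)
  seg 7: up by d2 = 2 → (-137/120, 48/5)
  seg 8: down by d7 = 3 → (-137/120, 33/5)
  seg 9: down by d6 = 2/5 → (-137/120, 31/5)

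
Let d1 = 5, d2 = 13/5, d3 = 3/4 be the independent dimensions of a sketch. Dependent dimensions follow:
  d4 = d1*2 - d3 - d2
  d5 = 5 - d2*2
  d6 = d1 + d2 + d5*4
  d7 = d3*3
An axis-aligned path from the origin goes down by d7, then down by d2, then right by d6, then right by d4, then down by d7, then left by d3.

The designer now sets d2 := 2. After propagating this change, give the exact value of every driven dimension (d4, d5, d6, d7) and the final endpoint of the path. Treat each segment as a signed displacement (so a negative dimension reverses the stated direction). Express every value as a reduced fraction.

Apply edit: d2 := 2
  d4 = d1*2 - d3 - d2 = 29/4
  d5 = 5 - d2*2 = 1
  d6 = d1 + d2 + d5*4 = 11
  d7 = d3*3 = 9/4
Walk from origin (0, 0):
  seg 1: down by d7 = 9/4 → (0, -9/4)
  seg 2: down by d2 = 2 → (0, -17/4)
  seg 3: right by d6 = 11 → (11, -17/4)
  seg 4: right by d4 = 29/4 → (73/4, -17/4)
  seg 5: down by d7 = 9/4 → (73/4, -13/2)
  seg 6: left by d3 = 3/4 → (35/2, -13/2)

d4 = 29/4
d5 = 1
d6 = 11
d7 = 9/4
endpoint = (35/2, -13/2)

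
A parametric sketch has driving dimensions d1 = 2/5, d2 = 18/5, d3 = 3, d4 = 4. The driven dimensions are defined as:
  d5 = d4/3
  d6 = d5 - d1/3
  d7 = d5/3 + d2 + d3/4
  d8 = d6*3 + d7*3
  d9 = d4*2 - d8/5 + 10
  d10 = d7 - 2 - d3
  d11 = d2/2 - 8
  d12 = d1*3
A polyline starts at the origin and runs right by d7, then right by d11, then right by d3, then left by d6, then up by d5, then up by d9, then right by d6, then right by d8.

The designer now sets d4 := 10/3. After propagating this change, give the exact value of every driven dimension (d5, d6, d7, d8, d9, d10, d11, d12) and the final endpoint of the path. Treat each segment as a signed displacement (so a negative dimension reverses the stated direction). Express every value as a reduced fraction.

Apply edit: d4 := 10/3
  d5 = d4/3 = 10/9
  d6 = d5 - d1/3 = 44/45
  d7 = d5/3 + d2 + d3/4 = 2549/540
  d8 = d6*3 + d7*3 = 3077/180
  d9 = d4*2 - d8/5 + 10 = 11923/900
  d10 = d7 - 2 - d3 = -151/540
  d11 = d2/2 - 8 = -31/5
  d12 = d1*3 = 6/5
Walk from origin (0, 0):
  seg 1: right by d7 = 2549/540 → (2549/540, 0)
  seg 2: right by d11 = -31/5 → (-799/540, 0)
  seg 3: right by d3 = 3 → (821/540, 0)
  seg 4: left by d6 = 44/45 → (293/540, 0)
  seg 5: up by d5 = 10/9 → (293/540, 10/9)
  seg 6: up by d9 = 11923/900 → (293/540, 12923/900)
  seg 7: right by d6 = 44/45 → (821/540, 12923/900)
  seg 8: right by d8 = 3077/180 → (2513/135, 12923/900)

d5 = 10/9
d6 = 44/45
d7 = 2549/540
d8 = 3077/180
d9 = 11923/900
d10 = -151/540
d11 = -31/5
d12 = 6/5
endpoint = (2513/135, 12923/900)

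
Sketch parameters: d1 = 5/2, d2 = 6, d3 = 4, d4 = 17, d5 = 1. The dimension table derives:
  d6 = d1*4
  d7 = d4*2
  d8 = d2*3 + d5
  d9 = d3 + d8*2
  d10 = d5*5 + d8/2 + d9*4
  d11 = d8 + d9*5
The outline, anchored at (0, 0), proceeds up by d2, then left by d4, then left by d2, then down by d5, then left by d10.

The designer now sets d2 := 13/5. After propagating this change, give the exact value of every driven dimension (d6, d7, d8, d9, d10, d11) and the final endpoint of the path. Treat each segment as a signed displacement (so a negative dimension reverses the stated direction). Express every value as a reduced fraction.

Apply edit: d2 := 13/5
  d6 = d1*4 = 10
  d7 = d4*2 = 34
  d8 = d2*3 + d5 = 44/5
  d9 = d3 + d8*2 = 108/5
  d10 = d5*5 + d8/2 + d9*4 = 479/5
  d11 = d8 + d9*5 = 584/5
Walk from origin (0, 0):
  seg 1: up by d2 = 13/5 → (0, 13/5)
  seg 2: left by d4 = 17 → (-17, 13/5)
  seg 3: left by d2 = 13/5 → (-98/5, 13/5)
  seg 4: down by d5 = 1 → (-98/5, 8/5)
  seg 5: left by d10 = 479/5 → (-577/5, 8/5)

d6 = 10
d7 = 34
d8 = 44/5
d9 = 108/5
d10 = 479/5
d11 = 584/5
endpoint = (-577/5, 8/5)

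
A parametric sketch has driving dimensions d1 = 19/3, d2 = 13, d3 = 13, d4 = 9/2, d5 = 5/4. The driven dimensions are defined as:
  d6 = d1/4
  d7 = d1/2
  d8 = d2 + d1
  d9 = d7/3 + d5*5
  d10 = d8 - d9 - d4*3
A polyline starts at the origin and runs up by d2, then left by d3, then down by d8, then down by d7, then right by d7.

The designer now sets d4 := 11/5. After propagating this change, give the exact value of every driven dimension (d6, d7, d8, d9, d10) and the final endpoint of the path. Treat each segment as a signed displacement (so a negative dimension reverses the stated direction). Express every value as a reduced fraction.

Apply edit: d4 := 11/5
  d6 = d1/4 = 19/12
  d7 = d1/2 = 19/6
  d8 = d2 + d1 = 58/3
  d9 = d7/3 + d5*5 = 263/36
  d10 = d8 - d9 - d4*3 = 977/180
Walk from origin (0, 0):
  seg 1: up by d2 = 13 → (0, 13)
  seg 2: left by d3 = 13 → (-13, 13)
  seg 3: down by d8 = 58/3 → (-13, -19/3)
  seg 4: down by d7 = 19/6 → (-13, -19/2)
  seg 5: right by d7 = 19/6 → (-59/6, -19/2)

d6 = 19/12
d7 = 19/6
d8 = 58/3
d9 = 263/36
d10 = 977/180
endpoint = (-59/6, -19/2)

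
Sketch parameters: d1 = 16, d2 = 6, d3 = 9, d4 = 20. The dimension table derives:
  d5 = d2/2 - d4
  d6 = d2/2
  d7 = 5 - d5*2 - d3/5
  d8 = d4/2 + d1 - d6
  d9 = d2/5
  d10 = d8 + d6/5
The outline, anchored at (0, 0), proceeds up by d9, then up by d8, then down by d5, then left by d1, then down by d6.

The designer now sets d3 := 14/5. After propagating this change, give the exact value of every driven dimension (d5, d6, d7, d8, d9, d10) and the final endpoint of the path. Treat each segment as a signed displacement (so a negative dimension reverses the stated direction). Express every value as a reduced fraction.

d5 = -17
d6 = 3
d7 = 961/25
d8 = 23
d9 = 6/5
d10 = 118/5
endpoint = (-16, 191/5)

Apply edit: d3 := 14/5
  d5 = d2/2 - d4 = -17
  d6 = d2/2 = 3
  d7 = 5 - d5*2 - d3/5 = 961/25
  d8 = d4/2 + d1 - d6 = 23
  d9 = d2/5 = 6/5
  d10 = d8 + d6/5 = 118/5
Walk from origin (0, 0):
  seg 1: up by d9 = 6/5 → (0, 6/5)
  seg 2: up by d8 = 23 → (0, 121/5)
  seg 3: down by d5 = -17 → (0, 206/5)
  seg 4: left by d1 = 16 → (-16, 206/5)
  seg 5: down by d6 = 3 → (-16, 191/5)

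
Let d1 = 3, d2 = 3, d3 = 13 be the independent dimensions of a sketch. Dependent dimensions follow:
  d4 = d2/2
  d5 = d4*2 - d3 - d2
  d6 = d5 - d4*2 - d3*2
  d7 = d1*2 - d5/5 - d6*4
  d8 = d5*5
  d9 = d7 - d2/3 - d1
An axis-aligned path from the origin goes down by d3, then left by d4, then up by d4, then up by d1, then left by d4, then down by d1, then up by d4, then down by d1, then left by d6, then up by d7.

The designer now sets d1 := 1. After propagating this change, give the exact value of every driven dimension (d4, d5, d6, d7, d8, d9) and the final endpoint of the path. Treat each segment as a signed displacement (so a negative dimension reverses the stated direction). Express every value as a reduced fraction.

d4 = 3/2
d5 = -13
d6 = -42
d7 = 863/5
d8 = -65
d9 = 853/5
endpoint = (39, 808/5)

Apply edit: d1 := 1
  d4 = d2/2 = 3/2
  d5 = d4*2 - d3 - d2 = -13
  d6 = d5 - d4*2 - d3*2 = -42
  d7 = d1*2 - d5/5 - d6*4 = 863/5
  d8 = d5*5 = -65
  d9 = d7 - d2/3 - d1 = 853/5
Walk from origin (0, 0):
  seg 1: down by d3 = 13 → (0, -13)
  seg 2: left by d4 = 3/2 → (-3/2, -13)
  seg 3: up by d4 = 3/2 → (-3/2, -23/2)
  seg 4: up by d1 = 1 → (-3/2, -21/2)
  seg 5: left by d4 = 3/2 → (-3, -21/2)
  seg 6: down by d1 = 1 → (-3, -23/2)
  seg 7: up by d4 = 3/2 → (-3, -10)
  seg 8: down by d1 = 1 → (-3, -11)
  seg 9: left by d6 = -42 → (39, -11)
  seg 10: up by d7 = 863/5 → (39, 808/5)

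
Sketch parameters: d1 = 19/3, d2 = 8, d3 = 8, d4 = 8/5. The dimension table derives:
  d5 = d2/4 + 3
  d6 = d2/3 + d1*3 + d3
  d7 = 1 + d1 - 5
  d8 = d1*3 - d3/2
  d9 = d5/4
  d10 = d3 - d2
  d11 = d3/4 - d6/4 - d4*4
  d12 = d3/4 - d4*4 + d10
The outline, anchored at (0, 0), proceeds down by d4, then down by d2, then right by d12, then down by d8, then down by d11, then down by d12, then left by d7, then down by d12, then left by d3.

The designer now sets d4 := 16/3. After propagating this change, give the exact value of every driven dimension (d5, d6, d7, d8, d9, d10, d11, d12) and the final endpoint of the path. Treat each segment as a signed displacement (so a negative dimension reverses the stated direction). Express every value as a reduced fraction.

d5 = 5
d6 = 89/3
d7 = 7/3
d8 = 15
d9 = 5/4
d10 = 0
d11 = -107/4
d12 = -58/3
endpoint = (-89/3, 445/12)

Apply edit: d4 := 16/3
  d5 = d2/4 + 3 = 5
  d6 = d2/3 + d1*3 + d3 = 89/3
  d7 = 1 + d1 - 5 = 7/3
  d8 = d1*3 - d3/2 = 15
  d9 = d5/4 = 5/4
  d10 = d3 - d2 = 0
  d11 = d3/4 - d6/4 - d4*4 = -107/4
  d12 = d3/4 - d4*4 + d10 = -58/3
Walk from origin (0, 0):
  seg 1: down by d4 = 16/3 → (0, -16/3)
  seg 2: down by d2 = 8 → (0, -40/3)
  seg 3: right by d12 = -58/3 → (-58/3, -40/3)
  seg 4: down by d8 = 15 → (-58/3, -85/3)
  seg 5: down by d11 = -107/4 → (-58/3, -19/12)
  seg 6: down by d12 = -58/3 → (-58/3, 71/4)
  seg 7: left by d7 = 7/3 → (-65/3, 71/4)
  seg 8: down by d12 = -58/3 → (-65/3, 445/12)
  seg 9: left by d3 = 8 → (-89/3, 445/12)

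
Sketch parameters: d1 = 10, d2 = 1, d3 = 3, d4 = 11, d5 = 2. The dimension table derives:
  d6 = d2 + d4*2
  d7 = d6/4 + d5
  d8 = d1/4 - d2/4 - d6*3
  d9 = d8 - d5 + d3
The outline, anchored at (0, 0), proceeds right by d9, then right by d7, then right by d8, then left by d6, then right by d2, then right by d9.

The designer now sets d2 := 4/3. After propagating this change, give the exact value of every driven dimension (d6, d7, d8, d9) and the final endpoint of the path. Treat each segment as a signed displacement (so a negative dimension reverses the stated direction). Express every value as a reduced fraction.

Apply edit: d2 := 4/3
  d6 = d2 + d4*2 = 70/3
  d7 = d6/4 + d5 = 47/6
  d8 = d1/4 - d2/4 - d6*3 = -407/6
  d9 = d8 - d5 + d3 = -401/6
Walk from origin (0, 0):
  seg 1: right by d9 = -401/6 → (-401/6, 0)
  seg 2: right by d7 = 47/6 → (-59, 0)
  seg 3: right by d8 = -407/6 → (-761/6, 0)
  seg 4: left by d6 = 70/3 → (-901/6, 0)
  seg 5: right by d2 = 4/3 → (-893/6, 0)
  seg 6: right by d9 = -401/6 → (-647/3, 0)

d6 = 70/3
d7 = 47/6
d8 = -407/6
d9 = -401/6
endpoint = (-647/3, 0)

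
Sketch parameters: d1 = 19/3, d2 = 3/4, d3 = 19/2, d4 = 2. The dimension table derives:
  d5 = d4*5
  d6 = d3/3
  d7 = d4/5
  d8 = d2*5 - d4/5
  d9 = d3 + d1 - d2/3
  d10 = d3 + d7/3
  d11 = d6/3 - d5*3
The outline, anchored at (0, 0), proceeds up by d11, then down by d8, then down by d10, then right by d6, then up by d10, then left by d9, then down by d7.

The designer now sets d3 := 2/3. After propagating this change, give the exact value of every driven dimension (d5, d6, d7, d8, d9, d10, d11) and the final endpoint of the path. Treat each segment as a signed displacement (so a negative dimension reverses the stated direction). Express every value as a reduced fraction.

Apply edit: d3 := 2/3
  d5 = d4*5 = 10
  d6 = d3/3 = 2/9
  d7 = d4/5 = 2/5
  d8 = d2*5 - d4/5 = 67/20
  d9 = d3 + d1 - d2/3 = 27/4
  d10 = d3 + d7/3 = 4/5
  d11 = d6/3 - d5*3 = -808/27
Walk from origin (0, 0):
  seg 1: up by d11 = -808/27 → (0, -808/27)
  seg 2: down by d8 = 67/20 → (0, -17969/540)
  seg 3: down by d10 = 4/5 → (0, -18401/540)
  seg 4: right by d6 = 2/9 → (2/9, -18401/540)
  seg 5: up by d10 = 4/5 → (2/9, -17969/540)
  seg 6: left by d9 = 27/4 → (-235/36, -17969/540)
  seg 7: down by d7 = 2/5 → (-235/36, -3637/108)

d5 = 10
d6 = 2/9
d7 = 2/5
d8 = 67/20
d9 = 27/4
d10 = 4/5
d11 = -808/27
endpoint = (-235/36, -3637/108)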